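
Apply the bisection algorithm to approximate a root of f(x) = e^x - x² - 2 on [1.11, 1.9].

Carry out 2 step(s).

f(x) = e^x - x² - 2
Initial interval: [1.11, 1.9]

Iteration 1:
  c_1 = (1.110000 + 1.900000)/2 = 1.505000
  f(c_1) = f(1.505000) = 0.239129
  f(a) × f(c) < 0, new interval: [1.110000, 1.505000]
Iteration 2:
  c_2 = (1.110000 + 1.505000)/2 = 1.307500
  f(c_2) = f(1.307500) = -0.012636
  f(a) × f(c) ≥ 0, new interval: [1.307500, 1.505000]

After 2 iteration(s), the approximation is c_2 = 1.307500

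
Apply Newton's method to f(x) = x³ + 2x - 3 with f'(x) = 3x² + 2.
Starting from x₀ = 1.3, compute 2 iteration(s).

f(x) = x³ + 2x - 3
f'(x) = 3x² + 2
x₀ = 1.3

Newton-Raphson formula: x_{n+1} = x_n - f(x_n)/f'(x_n)

Iteration 1:
  f(1.300000) = 1.797000
  f'(1.300000) = 7.070000
  x_1 = 1.300000 - 1.797000/7.070000 = 1.045827
Iteration 2:
  f(1.045827) = 0.235534
  f'(1.045827) = 5.281265
  x_2 = 1.045827 - 0.235534/5.281265 = 1.001229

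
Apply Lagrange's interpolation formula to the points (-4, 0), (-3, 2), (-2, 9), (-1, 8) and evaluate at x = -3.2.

Lagrange interpolation formula:
P(x) = Σ yᵢ × Lᵢ(x)
where Lᵢ(x) = Π_{j≠i} (x - xⱼ)/(xᵢ - xⱼ)

L_0(-3.2) = (-3.2 - (-3))/(-4 - (-3)) × (-3.2 - (-2))/(-4 - (-2)) × (-3.2 - (-1))/(-4 - (-1)) = 0.088000
L_1(-3.2) = (-3.2 - (-4))/(-3 - (-4)) × (-3.2 - (-2))/(-3 - (-2)) × (-3.2 - (-1))/(-3 - (-1)) = 1.056000
L_2(-3.2) = (-3.2 - (-4))/(-2 - (-4)) × (-3.2 - (-3))/(-2 - (-3)) × (-3.2 - (-1))/(-2 - (-1)) = -0.176000
L_3(-3.2) = (-3.2 - (-4))/(-1 - (-4)) × (-3.2 - (-3))/(-1 - (-3)) × (-3.2 - (-2))/(-1 - (-2)) = 0.032000

P(-3.2) = 0×L_0(-3.2) + 2×L_1(-3.2) + 9×L_2(-3.2) + 8×L_3(-3.2)
P(-3.2) = 0.784000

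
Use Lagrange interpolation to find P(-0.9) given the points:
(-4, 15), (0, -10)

Lagrange interpolation formula:
P(x) = Σ yᵢ × Lᵢ(x)
where Lᵢ(x) = Π_{j≠i} (x - xⱼ)/(xᵢ - xⱼ)

L_0(-0.9) = (-0.9 - 0)/(-4 - 0) = 0.225000
L_1(-0.9) = (-0.9 - (-4))/(0 - (-4)) = 0.775000

P(-0.9) = 15×L_0(-0.9) + (-10)×L_1(-0.9)
P(-0.9) = -4.375000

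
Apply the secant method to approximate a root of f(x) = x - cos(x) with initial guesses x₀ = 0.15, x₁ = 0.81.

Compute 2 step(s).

f(x) = x - cos(x)
x₀ = 0.15, x₁ = 0.81

Secant formula: x_{n+1} = x_n - f(x_n)(x_n - x_{n-1})/(f(x_n) - f(x_{n-1}))

Iteration 1:
  f(0.150000) = -0.838771
  f(0.810000) = 0.120502
  x_2 = 0.810000 - 0.120502×(0.810000 - 0.150000)/(0.120502 - (-0.838771))
       = 0.727092
Iteration 2:
  f(0.810000) = 0.120502
  f(0.727092) = -0.020018
  x_3 = 0.727092 - (-0.020018)×(0.727092 - 0.810000)/(-0.020018 - 0.120502)
       = 0.738903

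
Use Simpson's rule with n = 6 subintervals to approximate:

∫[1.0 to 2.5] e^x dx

f(x) = e^x
a = 1.0, b = 2.5, n = 6
h = (b - a)/n = 0.250000

Simpson's rule: (h/3)[f(x₀) + 4f(x₁) + 2f(x₂) + ... + f(xₙ)]

x_0 = 1.0000, f(x_0) = 2.718282, coefficient = 1
x_1 = 1.2500, f(x_1) = 3.490343, coefficient = 4
x_2 = 1.5000, f(x_2) = 4.481689, coefficient = 2
x_3 = 1.7500, f(x_3) = 5.754603, coefficient = 4
x_4 = 2.0000, f(x_4) = 7.389056, coefficient = 2
x_5 = 2.2500, f(x_5) = 9.487736, coefficient = 4
x_6 = 2.5000, f(x_6) = 12.182494, coefficient = 1

I ≈ (0.250000/3) × 113.572992 = 9.464416
Exact value: 9.464212
Error: 0.000204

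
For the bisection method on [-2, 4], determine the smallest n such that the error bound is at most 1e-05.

We need (b-a)/2^n ≤ 1e-05
(4 - (-2))/2^n ≤ 1e-05
6/2^n ≤ 1e-05
2^n ≥ 600000
n ≥ log₂(600000) = 19.19
n ≥ 20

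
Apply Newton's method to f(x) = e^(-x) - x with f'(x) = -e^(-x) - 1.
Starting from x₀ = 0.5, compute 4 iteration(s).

f(x) = e^(-x) - x
f'(x) = -e^(-x) - 1
x₀ = 0.5

Newton-Raphson formula: x_{n+1} = x_n - f(x_n)/f'(x_n)

Iteration 1:
  f(0.500000) = 0.106531
  f'(0.500000) = -1.606531
  x_1 = 0.500000 - 0.106531/(-1.606531) = 0.566311
Iteration 2:
  f(0.566311) = 0.001305
  f'(0.566311) = -1.567616
  x_2 = 0.566311 - 0.001305/(-1.567616) = 0.567143
Iteration 3:
  f(0.567143) = 0.000000
  f'(0.567143) = -1.567143
  x_3 = 0.567143 - 0.000000/(-1.567143) = 0.567143
Iteration 4:
  f(0.567143) = 0.000000
  f'(0.567143) = -1.567143
  x_4 = 0.567143 - 0.000000/(-1.567143) = 0.567143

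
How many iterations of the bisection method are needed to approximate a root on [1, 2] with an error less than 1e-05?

We need (b-a)/2^n ≤ 1e-05
(2 - 1)/2^n ≤ 1e-05
1/2^n ≤ 1e-05
2^n ≥ 100000
n ≥ log₂(100000) = 16.61
n ≥ 17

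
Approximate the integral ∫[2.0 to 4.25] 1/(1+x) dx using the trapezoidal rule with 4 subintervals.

f(x) = 1/(1+x)
a = 2.0, b = 4.25, n = 4
h = (b - a)/n = 0.562500

Trapezoidal rule: (h/2)[f(x₀) + 2f(x₁) + 2f(x₂) + ... + f(xₙ)]

x_0 = 2.0000, f(x_0) = 0.333333, coefficient = 1
x_1 = 2.5625, f(x_1) = 0.280702, coefficient = 2
x_2 = 3.1250, f(x_2) = 0.242424, coefficient = 2
x_3 = 3.6875, f(x_3) = 0.213333, coefficient = 2
x_4 = 4.2500, f(x_4) = 0.190476, coefficient = 1

I ≈ (0.562500/2) × 1.996728 = 0.561580
Exact value: 0.559616
Error: 0.001964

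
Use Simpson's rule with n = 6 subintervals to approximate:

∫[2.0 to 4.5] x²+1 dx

f(x) = x²+1
a = 2.0, b = 4.5, n = 6
h = (b - a)/n = 0.416667

Simpson's rule: (h/3)[f(x₀) + 4f(x₁) + 2f(x₂) + ... + f(xₙ)]

x_0 = 2.0000, f(x_0) = 5.000000, coefficient = 1
x_1 = 2.4167, f(x_1) = 6.840278, coefficient = 4
x_2 = 2.8333, f(x_2) = 9.027778, coefficient = 2
x_3 = 3.2500, f(x_3) = 11.562500, coefficient = 4
x_4 = 3.6667, f(x_4) = 14.444444, coefficient = 2
x_5 = 4.0833, f(x_5) = 17.673611, coefficient = 4
x_6 = 4.5000, f(x_6) = 21.250000, coefficient = 1

I ≈ (0.416667/3) × 217.500000 = 30.208333
Exact value: 30.208333
Error: 0.000000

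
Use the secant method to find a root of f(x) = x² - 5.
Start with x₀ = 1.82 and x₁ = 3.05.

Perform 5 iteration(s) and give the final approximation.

f(x) = x² - 5
x₀ = 1.82, x₁ = 3.05

Secant formula: x_{n+1} = x_n - f(x_n)(x_n - x_{n-1})/(f(x_n) - f(x_{n-1}))

Iteration 1:
  f(1.820000) = -1.687600
  f(3.050000) = 4.302500
  x_2 = 3.050000 - 4.302500×(3.050000 - 1.820000)/(4.302500 - (-1.687600))
       = 2.166530
Iteration 2:
  f(3.050000) = 4.302500
  f(2.166530) = -0.306149
  x_3 = 2.166530 - (-0.306149)×(2.166530 - 3.050000)/(-0.306149 - 4.302500)
       = 2.225218
Iteration 3:
  f(2.166530) = -0.306149
  f(2.225218) = -0.048405
  x_4 = 2.225218 - (-0.048405)×(2.225218 - 2.166530)/(-0.048405 - (-0.306149))
       = 2.236240
Iteration 4:
  f(2.225218) = -0.048405
  f(2.236240) = 0.000768
  x_5 = 2.236240 - 0.000768×(2.236240 - 2.225218)/(0.000768 - (-0.048405))
       = 2.236068
Iteration 5:
  f(2.236240) = 0.000768
  f(2.236068) = -0.000002
  x_6 = 2.236068 - (-0.000002)×(2.236068 - 2.236240)/(-0.000002 - 0.000768)
       = 2.236068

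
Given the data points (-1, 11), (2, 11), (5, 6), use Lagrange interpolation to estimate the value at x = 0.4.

Lagrange interpolation formula:
P(x) = Σ yᵢ × Lᵢ(x)
where Lᵢ(x) = Π_{j≠i} (x - xⱼ)/(xᵢ - xⱼ)

L_0(0.4) = (0.4 - 2)/(-1 - 2) × (0.4 - 5)/(-1 - 5) = 0.408889
L_1(0.4) = (0.4 - (-1))/(2 - (-1)) × (0.4 - 5)/(2 - 5) = 0.715556
L_2(0.4) = (0.4 - (-1))/(5 - (-1)) × (0.4 - 2)/(5 - 2) = -0.124444

P(0.4) = 11×L_0(0.4) + 11×L_1(0.4) + 6×L_2(0.4)
P(0.4) = 11.622222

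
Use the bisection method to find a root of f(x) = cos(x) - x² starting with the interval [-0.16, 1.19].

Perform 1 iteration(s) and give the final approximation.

f(x) = cos(x) - x²
Initial interval: [-0.16, 1.19]

Iteration 1:
  c_1 = (-0.160000 + 1.190000)/2 = 0.515000
  f(c_1) = f(0.515000) = 0.605068
  f(a) × f(c) ≥ 0, new interval: [0.515000, 1.190000]

After 1 iteration(s), the approximation is c_1 = 0.515000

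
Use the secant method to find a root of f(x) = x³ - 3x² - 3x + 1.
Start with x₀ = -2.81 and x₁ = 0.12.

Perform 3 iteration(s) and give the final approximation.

f(x) = x³ - 3x² - 3x + 1
x₀ = -2.81, x₁ = 0.12

Secant formula: x_{n+1} = x_n - f(x_n)(x_n - x_{n-1})/(f(x_n) - f(x_{n-1}))

Iteration 1:
  f(-2.810000) = -36.446341
  f(0.120000) = 0.598528
  x_2 = 0.120000 - 0.598528×(0.120000 - (-2.810000))/(0.598528 - (-36.446341))
       = 0.072660
Iteration 2:
  f(0.120000) = 0.598528
  f(0.072660) = 0.766564
  x_3 = 0.072660 - 0.766564×(0.072660 - 0.120000)/(0.766564 - 0.598528)
       = 0.288619
Iteration 3:
  f(0.072660) = 0.766564
  f(0.288619) = -0.091719
  x_4 = 0.288619 - (-0.091719)×(0.288619 - 0.072660)/(-0.091719 - 0.766564)
       = 0.265541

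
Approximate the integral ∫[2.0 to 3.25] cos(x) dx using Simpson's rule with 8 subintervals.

f(x) = cos(x)
a = 2.0, b = 3.25, n = 8
h = (b - a)/n = 0.156250

Simpson's rule: (h/3)[f(x₀) + 4f(x₁) + 2f(x₂) + ... + f(xₙ)]

x_0 = 2.0000, f(x_0) = -0.416147, coefficient = 1
x_1 = 2.1562, f(x_1) = -0.552578, coefficient = 4
x_2 = 2.3125, f(x_2) = -0.675545, coefficient = 2
x_3 = 2.4688, f(x_3) = -0.782053, coefficient = 4
x_4 = 2.6250, f(x_4) = -0.869507, coefficient = 2
x_5 = 2.7812, f(x_5) = -0.935776, coefficient = 4
x_6 = 2.9375, f(x_6) = -0.979245, coefficient = 2
x_7 = 3.0938, f(x_7) = -0.998856, coefficient = 4
x_8 = 3.2500, f(x_8) = -0.994130, coefficient = 1

I ≈ (0.156250/3) × -19.535922 = -1.017496
Exact value: -1.017493
Error: 0.000003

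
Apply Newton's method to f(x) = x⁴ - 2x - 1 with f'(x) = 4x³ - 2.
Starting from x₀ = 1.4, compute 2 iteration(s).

f(x) = x⁴ - 2x - 1
f'(x) = 4x³ - 2
x₀ = 1.4

Newton-Raphson formula: x_{n+1} = x_n - f(x_n)/f'(x_n)

Iteration 1:
  f(1.400000) = 0.041600
  f'(1.400000) = 8.976000
  x_1 = 1.400000 - 0.041600/8.976000 = 1.395365
Iteration 2:
  f(1.395365) = 0.000252
  f'(1.395365) = 8.867355
  x_2 = 1.395365 - 0.000252/8.867355 = 1.395337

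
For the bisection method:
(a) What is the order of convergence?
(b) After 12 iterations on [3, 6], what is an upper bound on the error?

(a) Bisection has linear (order 1) convergence; the error is halved each step.

(b) Error bound = (b-a)/2^n = (6 - 3)/2^{12}
    = 3/2^{12}

(a) 1 (linear); (b) error ≤ 7.32e-04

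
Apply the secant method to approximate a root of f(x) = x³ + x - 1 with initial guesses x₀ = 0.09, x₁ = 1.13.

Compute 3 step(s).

f(x) = x³ + x - 1
x₀ = 0.09, x₁ = 1.13

Secant formula: x_{n+1} = x_n - f(x_n)(x_n - x_{n-1})/(f(x_n) - f(x_{n-1}))

Iteration 1:
  f(0.090000) = -0.909271
  f(1.130000) = 1.572897
  x_2 = 1.130000 - 1.572897×(1.130000 - 0.090000)/(1.572897 - (-0.909271))
       = 0.470974
Iteration 2:
  f(1.130000) = 1.572897
  f(0.470974) = -0.424556
  x_3 = 0.470974 - (-0.424556)×(0.470974 - 1.130000)/(-0.424556 - 1.572897)
       = 0.611049
Iteration 3:
  f(0.470974) = -0.424556
  f(0.611049) = -0.160797
  x_4 = 0.611049 - (-0.160797)×(0.611049 - 0.470974)/(-0.160797 - (-0.424556))
       = 0.696444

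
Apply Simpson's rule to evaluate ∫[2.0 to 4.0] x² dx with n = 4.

f(x) = x²
a = 2.0, b = 4.0, n = 4
h = (b - a)/n = 0.500000

Simpson's rule: (h/3)[f(x₀) + 4f(x₁) + 2f(x₂) + ... + f(xₙ)]

x_0 = 2.0000, f(x_0) = 4.000000, coefficient = 1
x_1 = 2.5000, f(x_1) = 6.250000, coefficient = 4
x_2 = 3.0000, f(x_2) = 9.000000, coefficient = 2
x_3 = 3.5000, f(x_3) = 12.250000, coefficient = 4
x_4 = 4.0000, f(x_4) = 16.000000, coefficient = 1

I ≈ (0.500000/3) × 112.000000 = 18.666667
Exact value: 18.666667
Error: 0.000000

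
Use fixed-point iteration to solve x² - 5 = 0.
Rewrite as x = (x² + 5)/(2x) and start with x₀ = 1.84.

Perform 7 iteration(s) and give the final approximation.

Equation: x² - 5 = 0
Fixed-point form: x = (x² + 5)/(2x)
x₀ = 1.84

x_1 = g(1.840000) = 2.278696
x_2 = g(2.278696) = 2.236467
x_3 = g(2.236467) = 2.236068
x_4 = g(2.236068) = 2.236068
x_5 = g(2.236068) = 2.236068
x_6 = g(2.236068) = 2.236068
x_7 = g(2.236068) = 2.236068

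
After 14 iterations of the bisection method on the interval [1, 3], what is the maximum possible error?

Bisection error bound: |error| ≤ (b-a)/2^n
|error| ≤ (3 - 1)/2^14 = 2/2^14
|error| ≤ 0.0001220703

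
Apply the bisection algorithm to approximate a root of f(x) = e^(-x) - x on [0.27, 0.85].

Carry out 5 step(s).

f(x) = e^(-x) - x
Initial interval: [0.27, 0.85]

Iteration 1:
  c_1 = (0.270000 + 0.850000)/2 = 0.560000
  f(c_1) = f(0.560000) = 0.011209
  f(a) × f(c) ≥ 0, new interval: [0.560000, 0.850000]
Iteration 2:
  c_2 = (0.560000 + 0.850000)/2 = 0.705000
  f(c_2) = f(0.705000) = -0.210891
  f(a) × f(c) < 0, new interval: [0.560000, 0.705000]
Iteration 3:
  c_3 = (0.560000 + 0.705000)/2 = 0.632500
  f(c_3) = f(0.632500) = -0.101238
  f(a) × f(c) < 0, new interval: [0.560000, 0.632500]
Iteration 4:
  c_4 = (0.560000 + 0.632500)/2 = 0.596250
  f(c_4) = f(0.596250) = -0.045376
  f(a) × f(c) < 0, new interval: [0.560000, 0.596250]
Iteration 5:
  c_5 = (0.560000 + 0.596250)/2 = 0.578125
  f(c_5) = f(0.578125) = -0.017176
  f(a) × f(c) < 0, new interval: [0.560000, 0.578125]

After 5 iteration(s), the approximation is c_5 = 0.578125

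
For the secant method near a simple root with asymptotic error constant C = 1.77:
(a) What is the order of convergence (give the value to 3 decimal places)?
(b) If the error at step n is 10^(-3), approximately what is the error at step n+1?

(a) Secant method has superlinear convergence with order φ = (1+√5)/2 ≈ 1.618.
    This means |e_{n+1}| ≈ C|e_n|^1.618.

(b) With |e_n| = 10^(-3) and C = 1.77:
    |e_{n+1}| ≈ 1.77 × (10^(-3))^1.618 = 1.77 × 10^(-4.85)

(a) ≈ 1.618 (golden ratio); (b) |e_{n+1}| ≈ 2.477e-05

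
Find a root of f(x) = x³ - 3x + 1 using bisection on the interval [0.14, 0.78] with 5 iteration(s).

f(x) = x³ - 3x + 1
Initial interval: [0.14, 0.78]

Iteration 1:
  c_1 = (0.140000 + 0.780000)/2 = 0.460000
  f(c_1) = f(0.460000) = -0.282664
  f(a) × f(c) < 0, new interval: [0.140000, 0.460000]
Iteration 2:
  c_2 = (0.140000 + 0.460000)/2 = 0.300000
  f(c_2) = f(0.300000) = 0.127000
  f(a) × f(c) ≥ 0, new interval: [0.300000, 0.460000]
Iteration 3:
  c_3 = (0.300000 + 0.460000)/2 = 0.380000
  f(c_3) = f(0.380000) = -0.085128
  f(a) × f(c) < 0, new interval: [0.300000, 0.380000]
Iteration 4:
  c_4 = (0.300000 + 0.380000)/2 = 0.340000
  f(c_4) = f(0.340000) = 0.019304
  f(a) × f(c) ≥ 0, new interval: [0.340000, 0.380000]
Iteration 5:
  c_5 = (0.340000 + 0.380000)/2 = 0.360000
  f(c_5) = f(0.360000) = -0.033344
  f(a) × f(c) < 0, new interval: [0.340000, 0.360000]

After 5 iteration(s), the approximation is c_5 = 0.360000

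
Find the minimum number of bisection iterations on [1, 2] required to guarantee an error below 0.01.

We need (b-a)/2^n ≤ 0.01
(2 - 1)/2^n ≤ 0.01
1/2^n ≤ 0.01
2^n ≥ 100
n ≥ log₂(100) = 6.64
n ≥ 7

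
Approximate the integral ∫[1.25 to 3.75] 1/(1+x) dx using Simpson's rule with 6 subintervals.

f(x) = 1/(1+x)
a = 1.25, b = 3.75, n = 6
h = (b - a)/n = 0.416667

Simpson's rule: (h/3)[f(x₀) + 4f(x₁) + 2f(x₂) + ... + f(xₙ)]

x_0 = 1.2500, f(x_0) = 0.444444, coefficient = 1
x_1 = 1.6667, f(x_1) = 0.375000, coefficient = 4
x_2 = 2.0833, f(x_2) = 0.324324, coefficient = 2
x_3 = 2.5000, f(x_3) = 0.285714, coefficient = 4
x_4 = 2.9167, f(x_4) = 0.255319, coefficient = 2
x_5 = 3.3333, f(x_5) = 0.230769, coefficient = 4
x_6 = 3.7500, f(x_6) = 0.210526, coefficient = 1

I ≈ (0.416667/3) × 5.380192 = 0.747249
Exact value: 0.747214
Error: 0.000034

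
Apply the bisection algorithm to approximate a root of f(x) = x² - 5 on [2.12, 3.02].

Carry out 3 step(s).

f(x) = x² - 5
Initial interval: [2.12, 3.02]

Iteration 1:
  c_1 = (2.120000 + 3.020000)/2 = 2.570000
  f(c_1) = f(2.570000) = 1.604900
  f(a) × f(c) < 0, new interval: [2.120000, 2.570000]
Iteration 2:
  c_2 = (2.120000 + 2.570000)/2 = 2.345000
  f(c_2) = f(2.345000) = 0.499025
  f(a) × f(c) < 0, new interval: [2.120000, 2.345000]
Iteration 3:
  c_3 = (2.120000 + 2.345000)/2 = 2.232500
  f(c_3) = f(2.232500) = -0.015944
  f(a) × f(c) ≥ 0, new interval: [2.232500, 2.345000]

After 3 iteration(s), the approximation is c_3 = 2.232500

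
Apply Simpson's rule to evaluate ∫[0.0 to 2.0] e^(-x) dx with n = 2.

f(x) = e^(-x)
a = 0.0, b = 2.0, n = 2
h = (b - a)/n = 1.000000

Simpson's rule: (h/3)[f(x₀) + 4f(x₁) + 2f(x₂) + ... + f(xₙ)]

x_0 = 0.0000, f(x_0) = 1.000000, coefficient = 1
x_1 = 1.0000, f(x_1) = 0.367879, coefficient = 4
x_2 = 2.0000, f(x_2) = 0.135335, coefficient = 1

I ≈ (1.000000/3) × 2.606853 = 0.868951
Exact value: 0.864665
Error: 0.004286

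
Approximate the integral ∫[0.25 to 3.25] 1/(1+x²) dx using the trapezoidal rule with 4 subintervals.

f(x) = 1/(1+x²)
a = 0.25, b = 3.25, n = 4
h = (b - a)/n = 0.750000

Trapezoidal rule: (h/2)[f(x₀) + 2f(x₁) + 2f(x₂) + ... + f(xₙ)]

x_0 = 0.2500, f(x_0) = 0.941176, coefficient = 1
x_1 = 1.0000, f(x_1) = 0.500000, coefficient = 2
x_2 = 1.7500, f(x_2) = 0.246154, coefficient = 2
x_3 = 2.5000, f(x_3) = 0.137931, coefficient = 2
x_4 = 3.2500, f(x_4) = 0.086486, coefficient = 1

I ≈ (0.750000/2) × 2.795833 = 1.048437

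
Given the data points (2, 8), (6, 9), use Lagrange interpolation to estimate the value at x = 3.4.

Lagrange interpolation formula:
P(x) = Σ yᵢ × Lᵢ(x)
where Lᵢ(x) = Π_{j≠i} (x - xⱼ)/(xᵢ - xⱼ)

L_0(3.4) = (3.4 - 6)/(2 - 6) = 0.650000
L_1(3.4) = (3.4 - 2)/(6 - 2) = 0.350000

P(3.4) = 8×L_0(3.4) + 9×L_1(3.4)
P(3.4) = 8.350000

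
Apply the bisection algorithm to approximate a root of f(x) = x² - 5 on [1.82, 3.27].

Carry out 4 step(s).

f(x) = x² - 5
Initial interval: [1.82, 3.27]

Iteration 1:
  c_1 = (1.820000 + 3.270000)/2 = 2.545000
  f(c_1) = f(2.545000) = 1.477025
  f(a) × f(c) < 0, new interval: [1.820000, 2.545000]
Iteration 2:
  c_2 = (1.820000 + 2.545000)/2 = 2.182500
  f(c_2) = f(2.182500) = -0.236694
  f(a) × f(c) ≥ 0, new interval: [2.182500, 2.545000]
Iteration 3:
  c_3 = (2.182500 + 2.545000)/2 = 2.363750
  f(c_3) = f(2.363750) = 0.587314
  f(a) × f(c) < 0, new interval: [2.182500, 2.363750]
Iteration 4:
  c_4 = (2.182500 + 2.363750)/2 = 2.273125
  f(c_4) = f(2.273125) = 0.167097
  f(a) × f(c) < 0, new interval: [2.182500, 2.273125]

After 4 iteration(s), the approximation is c_4 = 2.273125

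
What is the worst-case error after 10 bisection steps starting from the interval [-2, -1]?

Bisection error bound: |error| ≤ (b-a)/2^n
|error| ≤ (-1 - (-2))/2^10 = 1/2^10
|error| ≤ 0.0009765625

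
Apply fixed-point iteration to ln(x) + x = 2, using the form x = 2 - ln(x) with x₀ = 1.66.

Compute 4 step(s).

Equation: ln(x) + x = 2
Fixed-point form: x = 2 - ln(x)
x₀ = 1.66

x_1 = g(1.660000) = 1.493182
x_2 = g(1.493182) = 1.599090
x_3 = g(1.599090) = 1.530565
x_4 = g(1.530565) = 1.574363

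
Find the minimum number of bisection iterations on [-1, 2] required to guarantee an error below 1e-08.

We need (b-a)/2^n ≤ 1e-08
(2 - (-1))/2^n ≤ 1e-08
3/2^n ≤ 1e-08
2^n ≥ 300000000
n ≥ log₂(300000000) = 28.16
n ≥ 29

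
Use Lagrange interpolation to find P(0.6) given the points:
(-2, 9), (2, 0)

Lagrange interpolation formula:
P(x) = Σ yᵢ × Lᵢ(x)
where Lᵢ(x) = Π_{j≠i} (x - xⱼ)/(xᵢ - xⱼ)

L_0(0.6) = (0.6 - 2)/(-2 - 2) = 0.350000
L_1(0.6) = (0.6 - (-2))/(2 - (-2)) = 0.650000

P(0.6) = 9×L_0(0.6) + 0×L_1(0.6)
P(0.6) = 3.150000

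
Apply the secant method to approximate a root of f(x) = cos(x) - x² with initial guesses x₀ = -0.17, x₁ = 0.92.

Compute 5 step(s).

f(x) = cos(x) - x²
x₀ = -0.17, x₁ = 0.92

Secant formula: x_{n+1} = x_n - f(x_n)(x_n - x_{n-1})/(f(x_n) - f(x_{n-1}))

Iteration 1:
  f(-0.170000) = 0.956685
  f(0.920000) = -0.240580
  x_2 = 0.920000 - (-0.240580)×(0.920000 - (-0.170000))/(-0.240580 - 0.956685)
       = 0.700974
Iteration 2:
  f(0.920000) = -0.240580
  f(0.700974) = 0.272850
  x_3 = 0.700974 - 0.272850×(0.700974 - 0.920000)/(0.272850 - (-0.240580))
       = 0.817370
Iteration 3:
  f(0.700974) = 0.272850
  f(0.817370) = 0.016048
  x_4 = 0.817370 - 0.016048×(0.817370 - 0.700974)/(0.016048 - 0.272850)
       = 0.824644
Iteration 4:
  f(0.817370) = 0.016048
  f(0.824644) = -0.001219
  x_5 = 0.824644 - (-0.001219)×(0.824644 - 0.817370)/(-0.001219 - 0.016048)
       = 0.824130
Iteration 5:
  f(0.824644) = -0.001219
  f(0.824130) = 0.000005
  x_6 = 0.824130 - 0.000005×(0.824130 - 0.824644)/(0.000005 - (-0.001219))
       = 0.824132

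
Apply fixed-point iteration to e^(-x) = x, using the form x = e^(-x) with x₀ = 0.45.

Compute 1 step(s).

Equation: e^(-x) = x
Fixed-point form: x = e^(-x)
x₀ = 0.45

x_1 = g(0.450000) = 0.637628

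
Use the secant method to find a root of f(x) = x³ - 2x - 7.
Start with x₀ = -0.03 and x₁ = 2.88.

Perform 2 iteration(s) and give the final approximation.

f(x) = x³ - 2x - 7
x₀ = -0.03, x₁ = 2.88

Secant formula: x_{n+1} = x_n - f(x_n)(x_n - x_{n-1})/(f(x_n) - f(x_{n-1}))

Iteration 1:
  f(-0.030000) = -6.940027
  f(2.880000) = 11.127872
  x_2 = 2.880000 - 11.127872×(2.880000 - (-0.030000))/(11.127872 - (-6.940027))
       = 1.087755
Iteration 2:
  f(2.880000) = 11.127872
  f(1.087755) = -7.888467
  x_3 = 1.087755 - (-7.888467)×(1.087755 - 2.880000)/(-7.888467 - 11.127872)
       = 1.831224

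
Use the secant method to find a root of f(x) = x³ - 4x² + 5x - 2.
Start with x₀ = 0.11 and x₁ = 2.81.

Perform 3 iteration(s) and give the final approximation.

f(x) = x³ - 4x² + 5x - 2
x₀ = 0.11, x₁ = 2.81

Secant formula: x_{n+1} = x_n - f(x_n)(x_n - x_{n-1})/(f(x_n) - f(x_{n-1}))

Iteration 1:
  f(0.110000) = -1.497069
  f(2.810000) = 2.653641
  x_2 = 2.810000 - 2.653641×(2.810000 - 0.110000)/(2.653641 - (-1.497069))
       = 1.083830
Iteration 2:
  f(2.810000) = 2.653641
  f(1.083830) = -0.006438
  x_3 = 1.083830 - (-0.006438)×(1.083830 - 2.810000)/(-0.006438 - 2.653641)
       = 1.088008
Iteration 3:
  f(1.083830) = -0.006438
  f(1.088008) = -0.007064
  x_4 = 1.088008 - (-0.007064)×(1.088008 - 1.083830)/(-0.007064 - (-0.006438))
       = 1.040818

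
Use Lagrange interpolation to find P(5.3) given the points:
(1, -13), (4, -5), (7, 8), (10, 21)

Lagrange interpolation formula:
P(x) = Σ yᵢ × Lᵢ(x)
where Lᵢ(x) = Π_{j≠i} (x - xⱼ)/(xᵢ - xⱼ)

L_0(5.3) = (5.3 - 4)/(1 - 4) × (5.3 - 7)/(1 - 7) × (5.3 - 10)/(1 - 10) = -0.064117
L_1(5.3) = (5.3 - 1)/(4 - 1) × (5.3 - 7)/(4 - 7) × (5.3 - 10)/(4 - 10) = 0.636241
L_2(5.3) = (5.3 - 1)/(7 - 1) × (5.3 - 4)/(7 - 4) × (5.3 - 10)/(7 - 10) = 0.486537
L_3(5.3) = (5.3 - 1)/(10 - 1) × (5.3 - 4)/(10 - 4) × (5.3 - 7)/(10 - 7) = -0.058660

P(5.3) = (-13)×L_0(5.3) + (-5)×L_1(5.3) + 8×L_2(5.3) + 21×L_3(5.3)
P(5.3) = 0.312747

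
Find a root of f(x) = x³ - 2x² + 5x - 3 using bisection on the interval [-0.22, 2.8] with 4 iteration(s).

f(x) = x³ - 2x² + 5x - 3
Initial interval: [-0.22, 2.8]

Iteration 1:
  c_1 = (-0.220000 + 2.800000)/2 = 1.290000
  f(c_1) = f(1.290000) = 2.268489
  f(a) × f(c) < 0, new interval: [-0.220000, 1.290000]
Iteration 2:
  c_2 = (-0.220000 + 1.290000)/2 = 0.535000
  f(c_2) = f(0.535000) = -0.744320
  f(a) × f(c) ≥ 0, new interval: [0.535000, 1.290000]
Iteration 3:
  c_3 = (0.535000 + 1.290000)/2 = 0.912500
  f(c_3) = f(0.912500) = 0.656986
  f(a) × f(c) < 0, new interval: [0.535000, 0.912500]
Iteration 4:
  c_4 = (0.535000 + 0.912500)/2 = 0.723750
  f(c_4) = f(0.723750) = -0.049768
  f(a) × f(c) ≥ 0, new interval: [0.723750, 0.912500]

After 4 iteration(s), the approximation is c_4 = 0.723750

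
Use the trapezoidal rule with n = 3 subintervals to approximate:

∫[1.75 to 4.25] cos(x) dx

f(x) = cos(x)
a = 1.75, b = 4.25, n = 3
h = (b - a)/n = 0.833333

Trapezoidal rule: (h/2)[f(x₀) + 2f(x₁) + 2f(x₂) + ... + f(xₙ)]

x_0 = 1.7500, f(x_0) = -0.178246, coefficient = 1
x_1 = 2.5833, f(x_1) = -0.848178, coefficient = 2
x_2 = 3.4167, f(x_2) = -0.962405, coefficient = 2
x_3 = 4.2500, f(x_3) = -0.446087, coefficient = 1

I ≈ (0.833333/2) × -4.245501 = -1.768959
Exact value: -1.878975
Error: 0.110017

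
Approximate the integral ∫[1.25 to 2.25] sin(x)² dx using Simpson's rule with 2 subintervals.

f(x) = sin(x)²
a = 1.25, b = 2.25, n = 2
h = (b - a)/n = 0.500000

Simpson's rule: (h/3)[f(x₀) + 4f(x₁) + 2f(x₂) + ... + f(xₙ)]

x_0 = 1.2500, f(x_0) = 0.900572, coefficient = 1
x_1 = 1.7500, f(x_1) = 0.968228, coefficient = 4
x_2 = 2.2500, f(x_2) = 0.605398, coefficient = 1

I ≈ (0.500000/3) × 5.378883 = 0.896481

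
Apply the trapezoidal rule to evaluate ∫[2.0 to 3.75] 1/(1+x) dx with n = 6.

f(x) = 1/(1+x)
a = 2.0, b = 3.75, n = 6
h = (b - a)/n = 0.291667

Trapezoidal rule: (h/2)[f(x₀) + 2f(x₁) + 2f(x₂) + ... + f(xₙ)]

x_0 = 2.0000, f(x_0) = 0.333333, coefficient = 1
x_1 = 2.2917, f(x_1) = 0.303797, coefficient = 2
x_2 = 2.5833, f(x_2) = 0.279070, coefficient = 2
x_3 = 2.8750, f(x_3) = 0.258065, coefficient = 2
x_4 = 3.1667, f(x_4) = 0.240000, coefficient = 2
x_5 = 3.4583, f(x_5) = 0.224299, coefficient = 2
x_6 = 3.7500, f(x_6) = 0.210526, coefficient = 1

I ≈ (0.291667/2) × 3.154321 = 0.460005
Exact value: 0.459532
Error: 0.000473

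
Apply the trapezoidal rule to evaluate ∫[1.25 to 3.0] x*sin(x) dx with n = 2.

f(x) = x*sin(x)
a = 1.25, b = 3.0, n = 2
h = (b - a)/n = 0.875000

Trapezoidal rule: (h/2)[f(x₀) + 2f(x₁) + 2f(x₂) + ... + f(xₙ)]

x_0 = 1.2500, f(x_0) = 1.186231, coefficient = 1
x_1 = 2.1250, f(x_1) = 1.806930, coefficient = 2
x_2 = 3.0000, f(x_2) = 0.423360, coefficient = 1

I ≈ (0.875000/2) × 5.223450 = 2.285259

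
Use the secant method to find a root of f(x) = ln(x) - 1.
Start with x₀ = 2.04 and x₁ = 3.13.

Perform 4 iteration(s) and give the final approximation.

f(x) = ln(x) - 1
x₀ = 2.04, x₁ = 3.13

Secant formula: x_{n+1} = x_n - f(x_n)(x_n - x_{n-1})/(f(x_n) - f(x_{n-1}))

Iteration 1:
  f(2.040000) = -0.287050
  f(3.130000) = 0.141033
  x_2 = 3.130000 - 0.141033×(3.130000 - 2.040000)/(0.141033 - (-0.287050))
       = 2.770897
Iteration 2:
  f(3.130000) = 0.141033
  f(2.770897) = 0.019171
  x_3 = 2.770897 - 0.019171×(2.770897 - 3.130000)/(0.019171 - 0.141033)
       = 2.714404
Iteration 3:
  f(2.770897) = 0.019171
  f(2.714404) = -0.001428
  x_4 = 2.714404 - (-0.001428)×(2.714404 - 2.770897)/(-0.001428 - 0.019171)
       = 2.718319
Iteration 4:
  f(2.714404) = -0.001428
  f(2.718319) = 0.000014
  x_5 = 2.718319 - 0.000014×(2.718319 - 2.714404)/(0.000014 - (-0.001428))
       = 2.718282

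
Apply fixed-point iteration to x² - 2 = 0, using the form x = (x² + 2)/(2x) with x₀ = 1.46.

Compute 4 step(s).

Equation: x² - 2 = 0
Fixed-point form: x = (x² + 2)/(2x)
x₀ = 1.46

x_1 = g(1.460000) = 1.414932
x_2 = g(1.414932) = 1.414214
x_3 = g(1.414214) = 1.414214
x_4 = g(1.414214) = 1.414214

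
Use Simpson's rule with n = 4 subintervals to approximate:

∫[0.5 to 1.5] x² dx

f(x) = x²
a = 0.5, b = 1.5, n = 4
h = (b - a)/n = 0.250000

Simpson's rule: (h/3)[f(x₀) + 4f(x₁) + 2f(x₂) + ... + f(xₙ)]

x_0 = 0.5000, f(x_0) = 0.250000, coefficient = 1
x_1 = 0.7500, f(x_1) = 0.562500, coefficient = 4
x_2 = 1.0000, f(x_2) = 1.000000, coefficient = 2
x_3 = 1.2500, f(x_3) = 1.562500, coefficient = 4
x_4 = 1.5000, f(x_4) = 2.250000, coefficient = 1

I ≈ (0.250000/3) × 13.000000 = 1.083333
Exact value: 1.083333
Error: 0.000000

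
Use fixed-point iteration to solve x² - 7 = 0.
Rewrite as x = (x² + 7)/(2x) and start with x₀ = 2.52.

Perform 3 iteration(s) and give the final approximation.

Equation: x² - 7 = 0
Fixed-point form: x = (x² + 7)/(2x)
x₀ = 2.52

x_1 = g(2.520000) = 2.648889
x_2 = g(2.648889) = 2.645753
x_3 = g(2.645753) = 2.645751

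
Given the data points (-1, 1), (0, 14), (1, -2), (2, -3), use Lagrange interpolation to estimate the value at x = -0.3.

Lagrange interpolation formula:
P(x) = Σ yᵢ × Lᵢ(x)
where Lᵢ(x) = Π_{j≠i} (x - xⱼ)/(xᵢ - xⱼ)

L_0(-0.3) = (-0.3 - 0)/(-1 - 0) × (-0.3 - 1)/(-1 - 1) × (-0.3 - 2)/(-1 - 2) = 0.149500
L_1(-0.3) = (-0.3 - (-1))/(0 - (-1)) × (-0.3 - 1)/(0 - 1) × (-0.3 - 2)/(0 - 2) = 1.046500
L_2(-0.3) = (-0.3 - (-1))/(1 - (-1)) × (-0.3 - 0)/(1 - 0) × (-0.3 - 2)/(1 - 2) = -0.241500
L_3(-0.3) = (-0.3 - (-1))/(2 - (-1)) × (-0.3 - 0)/(2 - 0) × (-0.3 - 1)/(2 - 1) = 0.045500

P(-0.3) = 1×L_0(-0.3) + 14×L_1(-0.3) + (-2)×L_2(-0.3) + (-3)×L_3(-0.3)
P(-0.3) = 15.147000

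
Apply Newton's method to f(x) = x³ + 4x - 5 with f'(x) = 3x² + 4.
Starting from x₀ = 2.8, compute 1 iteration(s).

f(x) = x³ + 4x - 5
f'(x) = 3x² + 4
x₀ = 2.8

Newton-Raphson formula: x_{n+1} = x_n - f(x_n)/f'(x_n)

Iteration 1:
  f(2.800000) = 28.152000
  f'(2.800000) = 27.520000
  x_1 = 2.800000 - 28.152000/27.520000 = 1.777035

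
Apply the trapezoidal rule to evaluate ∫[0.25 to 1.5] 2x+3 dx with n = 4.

f(x) = 2x+3
a = 0.25, b = 1.5, n = 4
h = (b - a)/n = 0.312500

Trapezoidal rule: (h/2)[f(x₀) + 2f(x₁) + 2f(x₂) + ... + f(xₙ)]

x_0 = 0.2500, f(x_0) = 3.500000, coefficient = 1
x_1 = 0.5625, f(x_1) = 4.125000, coefficient = 2
x_2 = 0.8750, f(x_2) = 4.750000, coefficient = 2
x_3 = 1.1875, f(x_3) = 5.375000, coefficient = 2
x_4 = 1.5000, f(x_4) = 6.000000, coefficient = 1

I ≈ (0.312500/2) × 38.000000 = 5.937500
Exact value: 5.937500
Error: 0.000000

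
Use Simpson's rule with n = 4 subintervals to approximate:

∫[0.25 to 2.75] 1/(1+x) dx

f(x) = 1/(1+x)
a = 0.25, b = 2.75, n = 4
h = (b - a)/n = 0.625000

Simpson's rule: (h/3)[f(x₀) + 4f(x₁) + 2f(x₂) + ... + f(xₙ)]

x_0 = 0.2500, f(x_0) = 0.800000, coefficient = 1
x_1 = 0.8750, f(x_1) = 0.533333, coefficient = 4
x_2 = 1.5000, f(x_2) = 0.400000, coefficient = 2
x_3 = 2.1250, f(x_3) = 0.320000, coefficient = 4
x_4 = 2.7500, f(x_4) = 0.266667, coefficient = 1

I ≈ (0.625000/3) × 5.280000 = 1.100000
Exact value: 1.098612
Error: 0.001388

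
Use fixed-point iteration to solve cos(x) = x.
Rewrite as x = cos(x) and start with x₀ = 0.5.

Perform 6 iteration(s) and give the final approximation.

Equation: cos(x) = x
Fixed-point form: x = cos(x)
x₀ = 0.5

x_1 = g(0.500000) = 0.877583
x_2 = g(0.877583) = 0.639012
x_3 = g(0.639012) = 0.802685
x_4 = g(0.802685) = 0.694778
x_5 = g(0.694778) = 0.768196
x_6 = g(0.768196) = 0.719165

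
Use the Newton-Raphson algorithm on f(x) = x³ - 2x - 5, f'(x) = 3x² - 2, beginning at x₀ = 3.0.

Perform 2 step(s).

f(x) = x³ - 2x - 5
f'(x) = 3x² - 2
x₀ = 3.0

Newton-Raphson formula: x_{n+1} = x_n - f(x_n)/f'(x_n)

Iteration 1:
  f(3.000000) = 16.000000
  f'(3.000000) = 25.000000
  x_1 = 3.000000 - 16.000000/25.000000 = 2.360000
Iteration 2:
  f(2.360000) = 3.424256
  f'(2.360000) = 14.708800
  x_2 = 2.360000 - 3.424256/14.708800 = 2.127197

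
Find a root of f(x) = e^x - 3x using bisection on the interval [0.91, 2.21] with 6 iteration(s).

f(x) = e^x - 3x
Initial interval: [0.91, 2.21]

Iteration 1:
  c_1 = (0.910000 + 2.210000)/2 = 1.560000
  f(c_1) = f(1.560000) = 0.078821
  f(a) × f(c) < 0, new interval: [0.910000, 1.560000]
Iteration 2:
  c_2 = (0.910000 + 1.560000)/2 = 1.235000
  f(c_2) = f(1.235000) = -0.266621
  f(a) × f(c) ≥ 0, new interval: [1.235000, 1.560000]
Iteration 3:
  c_3 = (1.235000 + 1.560000)/2 = 1.397500
  f(c_3) = f(1.397500) = -0.147425
  f(a) × f(c) ≥ 0, new interval: [1.397500, 1.560000]
Iteration 4:
  c_4 = (1.397500 + 1.560000)/2 = 1.478750
  f(c_4) = f(1.478750) = -0.048792
  f(a) × f(c) ≥ 0, new interval: [1.478750, 1.560000]
Iteration 5:
  c_5 = (1.478750 + 1.560000)/2 = 1.519375
  f(c_5) = f(1.519375) = 0.011243
  f(a) × f(c) < 0, new interval: [1.478750, 1.519375]
Iteration 6:
  c_6 = (1.478750 + 1.519375)/2 = 1.499062
  f(c_6) = f(1.499062) = -0.019698
  f(a) × f(c) ≥ 0, new interval: [1.499062, 1.519375]

After 6 iteration(s), the approximation is c_6 = 1.499062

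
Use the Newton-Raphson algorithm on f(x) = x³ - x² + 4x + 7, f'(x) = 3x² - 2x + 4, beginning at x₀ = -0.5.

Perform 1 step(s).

f(x) = x³ - x² + 4x + 7
f'(x) = 3x² - 2x + 4
x₀ = -0.5

Newton-Raphson formula: x_{n+1} = x_n - f(x_n)/f'(x_n)

Iteration 1:
  f(-0.500000) = 4.625000
  f'(-0.500000) = 5.750000
  x_1 = -0.500000 - 4.625000/5.750000 = -1.304348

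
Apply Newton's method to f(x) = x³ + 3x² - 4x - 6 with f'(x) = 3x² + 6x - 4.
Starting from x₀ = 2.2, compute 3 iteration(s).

f(x) = x³ + 3x² - 4x - 6
f'(x) = 3x² + 6x - 4
x₀ = 2.2

Newton-Raphson formula: x_{n+1} = x_n - f(x_n)/f'(x_n)

Iteration 1:
  f(2.200000) = 10.368000
  f'(2.200000) = 23.720000
  x_1 = 2.200000 - 10.368000/23.720000 = 1.762901
Iteration 2:
  f(1.762901) = 1.750627
  f'(1.762901) = 15.900858
  x_2 = 1.762901 - 1.750627/15.900858 = 1.652804
Iteration 3:
  f(1.652804) = 0.099135
  f'(1.652804) = 14.112109
  x_3 = 1.652804 - 0.099135/14.112109 = 1.645779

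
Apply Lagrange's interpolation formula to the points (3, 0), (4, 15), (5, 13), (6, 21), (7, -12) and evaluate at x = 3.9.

Lagrange interpolation formula:
P(x) = Σ yᵢ × Lᵢ(x)
where Lᵢ(x) = Π_{j≠i} (x - xⱼ)/(xᵢ - xⱼ)

L_0(3.9) = (3.9 - 4)/(3 - 4) × (3.9 - 5)/(3 - 5) × (3.9 - 6)/(3 - 6) × (3.9 - 7)/(3 - 7) = 0.029838
L_1(3.9) = (3.9 - 3)/(4 - 3) × (3.9 - 5)/(4 - 5) × (3.9 - 6)/(4 - 6) × (3.9 - 7)/(4 - 7) = 1.074150
L_2(3.9) = (3.9 - 3)/(5 - 3) × (3.9 - 4)/(5 - 4) × (3.9 - 6)/(5 - 6) × (3.9 - 7)/(5 - 7) = -0.146475
L_3(3.9) = (3.9 - 3)/(6 - 3) × (3.9 - 4)/(6 - 4) × (3.9 - 5)/(6 - 5) × (3.9 - 7)/(6 - 7) = 0.051150
L_4(3.9) = (3.9 - 3)/(7 - 3) × (3.9 - 4)/(7 - 4) × (3.9 - 5)/(7 - 5) × (3.9 - 6)/(7 - 6) = -0.008663

P(3.9) = 0×L_0(3.9) + 15×L_1(3.9) + 13×L_2(3.9) + 21×L_3(3.9) + (-12)×L_4(3.9)
P(3.9) = 15.386175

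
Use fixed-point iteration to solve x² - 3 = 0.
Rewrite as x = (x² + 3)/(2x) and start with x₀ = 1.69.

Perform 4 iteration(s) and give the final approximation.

Equation: x² - 3 = 0
Fixed-point form: x = (x² + 3)/(2x)
x₀ = 1.69

x_1 = g(1.690000) = 1.732574
x_2 = g(1.732574) = 1.732051
x_3 = g(1.732051) = 1.732051
x_4 = g(1.732051) = 1.732051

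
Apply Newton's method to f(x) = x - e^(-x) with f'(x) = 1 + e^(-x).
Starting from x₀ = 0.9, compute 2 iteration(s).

f(x) = x - e^(-x)
f'(x) = 1 + e^(-x)
x₀ = 0.9

Newton-Raphson formula: x_{n+1} = x_n - f(x_n)/f'(x_n)

Iteration 1:
  f(0.900000) = 0.493430
  f'(0.900000) = 1.406570
  x_1 = 0.900000 - 0.493430/1.406570 = 0.549196
Iteration 2:
  f(0.549196) = -0.028218
  f'(0.549196) = 1.577414
  x_2 = 0.549196 - (-0.028218)/1.577414 = 0.567085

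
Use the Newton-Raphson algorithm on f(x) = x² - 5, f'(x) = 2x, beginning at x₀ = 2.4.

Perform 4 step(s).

f(x) = x² - 5
f'(x) = 2x
x₀ = 2.4

Newton-Raphson formula: x_{n+1} = x_n - f(x_n)/f'(x_n)

Iteration 1:
  f(2.400000) = 0.760000
  f'(2.400000) = 4.800000
  x_1 = 2.400000 - 0.760000/4.800000 = 2.241667
Iteration 2:
  f(2.241667) = 0.025069
  f'(2.241667) = 4.483333
  x_2 = 2.241667 - 0.025069/4.483333 = 2.236075
Iteration 3:
  f(2.236075) = 0.000031
  f'(2.236075) = 4.472150
  x_3 = 2.236075 - 0.000031/4.472150 = 2.236068
Iteration 4:
  f(2.236068) = 0.000000
  f'(2.236068) = 4.472136
  x_4 = 2.236068 - 0.000000/4.472136 = 2.236068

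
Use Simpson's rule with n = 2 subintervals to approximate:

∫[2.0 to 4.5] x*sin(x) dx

f(x) = x*sin(x)
a = 2.0, b = 4.5, n = 2
h = (b - a)/n = 1.250000

Simpson's rule: (h/3)[f(x₀) + 4f(x₁) + 2f(x₂) + ... + f(xₙ)]

x_0 = 2.0000, f(x_0) = 1.818595, coefficient = 1
x_1 = 3.2500, f(x_1) = -0.351634, coefficient = 4
x_2 = 4.5000, f(x_2) = -4.398886, coefficient = 1

I ≈ (1.250000/3) × -3.986827 = -1.661178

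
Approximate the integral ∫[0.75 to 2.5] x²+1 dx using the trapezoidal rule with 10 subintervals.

f(x) = x²+1
a = 0.75, b = 2.5, n = 10
h = (b - a)/n = 0.175000

Trapezoidal rule: (h/2)[f(x₀) + 2f(x₁) + 2f(x₂) + ... + f(xₙ)]

x_0 = 0.7500, f(x_0) = 1.562500, coefficient = 1
x_1 = 0.9250, f(x_1) = 1.855625, coefficient = 2
x_2 = 1.1000, f(x_2) = 2.210000, coefficient = 2
x_3 = 1.2750, f(x_3) = 2.625625, coefficient = 2
x_4 = 1.4500, f(x_4) = 3.102500, coefficient = 2
x_5 = 1.6250, f(x_5) = 3.640625, coefficient = 2
x_6 = 1.8000, f(x_6) = 4.240000, coefficient = 2
x_7 = 1.9750, f(x_7) = 4.900625, coefficient = 2
x_8 = 2.1500, f(x_8) = 5.622500, coefficient = 2
x_9 = 2.3250, f(x_9) = 6.405625, coefficient = 2
x_10 = 2.5000, f(x_10) = 7.250000, coefficient = 1

I ≈ (0.175000/2) × 78.018750 = 6.826641
Exact value: 6.817708
Error: 0.008932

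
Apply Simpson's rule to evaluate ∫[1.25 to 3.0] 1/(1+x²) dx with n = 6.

f(x) = 1/(1+x²)
a = 1.25, b = 3.0, n = 6
h = (b - a)/n = 0.291667

Simpson's rule: (h/3)[f(x₀) + 4f(x₁) + 2f(x₂) + ... + f(xₙ)]

x_0 = 1.2500, f(x_0) = 0.390244, coefficient = 1
x_1 = 1.5417, f(x_1) = 0.296144, coefficient = 4
x_2 = 1.8333, f(x_2) = 0.229299, coefficient = 2
x_3 = 2.1250, f(x_3) = 0.181303, coefficient = 4
x_4 = 2.4167, f(x_4) = 0.146193, coefficient = 2
x_5 = 2.7083, f(x_5) = 0.119975, coefficient = 4
x_6 = 3.0000, f(x_6) = 0.100000, coefficient = 1

I ≈ (0.291667/3) × 3.630917 = 0.353006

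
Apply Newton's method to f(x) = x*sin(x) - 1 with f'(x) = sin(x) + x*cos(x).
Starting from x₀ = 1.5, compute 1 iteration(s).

f(x) = x*sin(x) - 1
f'(x) = sin(x) + x*cos(x)
x₀ = 1.5

Newton-Raphson formula: x_{n+1} = x_n - f(x_n)/f'(x_n)

Iteration 1:
  f(1.500000) = 0.496242
  f'(1.500000) = 1.103601
  x_1 = 1.500000 - 0.496242/1.103601 = 1.050342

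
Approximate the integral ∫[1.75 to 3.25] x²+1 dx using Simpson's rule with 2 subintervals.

f(x) = x²+1
a = 1.75, b = 3.25, n = 2
h = (b - a)/n = 0.750000

Simpson's rule: (h/3)[f(x₀) + 4f(x₁) + 2f(x₂) + ... + f(xₙ)]

x_0 = 1.7500, f(x_0) = 4.062500, coefficient = 1
x_1 = 2.5000, f(x_1) = 7.250000, coefficient = 4
x_2 = 3.2500, f(x_2) = 11.562500, coefficient = 1

I ≈ (0.750000/3) × 44.625000 = 11.156250
Exact value: 11.156250
Error: 0.000000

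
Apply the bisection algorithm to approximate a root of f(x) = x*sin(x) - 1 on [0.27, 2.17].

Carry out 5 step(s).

f(x) = x*sin(x) - 1
Initial interval: [0.27, 2.17]

Iteration 1:
  c_1 = (0.270000 + 2.170000)/2 = 1.220000
  f(c_1) = f(1.220000) = 0.145701
  f(a) × f(c) < 0, new interval: [0.270000, 1.220000]
Iteration 2:
  c_2 = (0.270000 + 1.220000)/2 = 0.745000
  f(c_2) = f(0.745000) = -0.494911
  f(a) × f(c) ≥ 0, new interval: [0.745000, 1.220000]
Iteration 3:
  c_3 = (0.745000 + 1.220000)/2 = 0.982500
  f(c_3) = f(0.982500) = -0.182671
  f(a) × f(c) ≥ 0, new interval: [0.982500, 1.220000]
Iteration 4:
  c_4 = (0.982500 + 1.220000)/2 = 1.101250
  f(c_4) = f(1.101250) = -0.017934
  f(a) × f(c) ≥ 0, new interval: [1.101250, 1.220000]
Iteration 5:
  c_5 = (1.101250 + 1.220000)/2 = 1.160625
  f(c_5) = f(1.160625) = 0.064354
  f(a) × f(c) < 0, new interval: [1.101250, 1.160625]

After 5 iteration(s), the approximation is c_5 = 1.160625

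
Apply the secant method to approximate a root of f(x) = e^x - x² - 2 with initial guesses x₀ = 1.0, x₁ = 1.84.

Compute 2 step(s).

f(x) = e^x - x² - 2
x₀ = 1.0, x₁ = 1.84

Secant formula: x_{n+1} = x_n - f(x_n)(x_n - x_{n-1})/(f(x_n) - f(x_{n-1}))

Iteration 1:
  f(1.000000) = -0.281718
  f(1.840000) = 0.910938
  x_2 = 1.840000 - 0.910938×(1.840000 - 1.000000)/(0.910938 - (-0.281718))
       = 1.198417
Iteration 2:
  f(1.840000) = 0.910938
  f(1.198417) = -0.121338
  x_3 = 1.198417 - (-0.121338)×(1.198417 - 1.840000)/(-0.121338 - 0.910938)
       = 1.273831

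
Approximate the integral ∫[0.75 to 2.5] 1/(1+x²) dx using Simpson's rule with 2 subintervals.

f(x) = 1/(1+x²)
a = 0.75, b = 2.5, n = 2
h = (b - a)/n = 0.875000

Simpson's rule: (h/3)[f(x₀) + 4f(x₁) + 2f(x₂) + ... + f(xₙ)]

x_0 = 0.7500, f(x_0) = 0.640000, coefficient = 1
x_1 = 1.6250, f(x_1) = 0.274678, coefficient = 4
x_2 = 2.5000, f(x_2) = 0.137931, coefficient = 1

I ≈ (0.875000/3) × 1.876643 = 0.547354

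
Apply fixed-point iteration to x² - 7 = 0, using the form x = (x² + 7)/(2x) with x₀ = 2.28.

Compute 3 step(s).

Equation: x² - 7 = 0
Fixed-point form: x = (x² + 7)/(2x)
x₀ = 2.28

x_1 = g(2.280000) = 2.675088
x_2 = g(2.675088) = 2.645912
x_3 = g(2.645912) = 2.645751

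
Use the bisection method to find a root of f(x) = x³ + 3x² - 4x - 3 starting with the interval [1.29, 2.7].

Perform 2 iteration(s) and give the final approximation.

f(x) = x³ + 3x² - 4x - 3
Initial interval: [1.29, 2.7]

Iteration 1:
  c_1 = (1.290000 + 2.700000)/2 = 1.995000
  f(c_1) = f(1.995000) = 8.900225
  f(a) × f(c) < 0, new interval: [1.290000, 1.995000]
Iteration 2:
  c_2 = (1.290000 + 1.995000)/2 = 1.642500
  f(c_2) = f(1.642500) = 2.954566
  f(a) × f(c) < 0, new interval: [1.290000, 1.642500]

After 2 iteration(s), the approximation is c_2 = 1.642500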